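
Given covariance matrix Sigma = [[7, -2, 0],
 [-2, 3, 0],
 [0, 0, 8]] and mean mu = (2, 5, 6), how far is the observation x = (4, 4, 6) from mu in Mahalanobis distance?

Step 1 — centre the observation: (x - mu) = (2, -1, 0).

Step 2 — invert Sigma (cofactor / det for 3×3, or solve directly):
  Sigma^{-1} = [[0.1765, 0.1176, 0],
 [0.1176, 0.4118, 0],
 [0, 0, 0.125]].

Step 3 — form the quadratic (x - mu)^T · Sigma^{-1} · (x - mu):
  Sigma^{-1} · (x - mu) = (0.2353, -0.1765, 0).
  (x - mu)^T · [Sigma^{-1} · (x - mu)] = (2)·(0.2353) + (-1)·(-0.1765) + (0)·(0) = 0.6471.

Step 4 — take square root: d = √(0.6471) ≈ 0.8044.

d(x, mu) = √(0.6471) ≈ 0.8044


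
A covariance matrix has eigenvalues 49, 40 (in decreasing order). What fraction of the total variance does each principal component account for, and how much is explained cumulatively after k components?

Step 1 — total variance = trace(Sigma) = Σ λ_i = 49 + 40 = 89.

Step 2 — fraction explained by component i = λ_i / Σ λ:
  PC1: 49/89 = 0.5506
  PC2: 40/89 = 0.4494

Step 3 — cumulative fraction after k components = (λ_1 + ... + λ_k) / Σ λ:
  k = 1: 49/89 = 0.5506
  k = 2: (49 + 40)/89 = 89/89 = 1

Summary (fraction, with percent):

explained: PC1 0.5506 (55.06%), PC2 0.4494 (44.94%);  cumulative: 0.5506, 1


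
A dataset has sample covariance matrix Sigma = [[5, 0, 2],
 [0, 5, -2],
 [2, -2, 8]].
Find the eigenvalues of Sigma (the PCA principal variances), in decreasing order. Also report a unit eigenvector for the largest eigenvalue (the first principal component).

Step 1 — characteristic polynomial p(λ) = det(λI - Sigma) = λ³ - tr·λ² + c_1·λ - det, where tr = trace, c_1 = sum of the principal 2×2 minors, det = det(Sigma):
  tr = 5 + 5 + 8 = 18,
  c_1 = (5·5 - (0)²) + (5·8 - (2)²) + (5·8 - (-2)²) = 25 + 36 + 36 = 97,
  det = 5·(5·8 - (-2)²) - (0)·((0)·8 - (-2)·(2)) + (2)·((0)·(-2) - 5·(2)) = 5·(36) - (0)·(4) + (2)·(-10) = 160.
  So p(λ) = λ³ - 18λ² + 97λ - 160.
Step 2 — look for an integer root (rational root theorem: any rational root is an integer divisor of 160). Testing λ = 5:
  p(5) = 125 - 450 + 485 - 160 = 0  ✓
  Dividing out (λ - 5): p(λ) = (λ - 5)(λ² - 13λ + 32).
Step 3 — remaining eigenvalues from the quadratic λ² - 13λ + 32 = 0:
  Δ = 13² - 4·32 = 169 - 128 = 41,  λ = (13 ± √41)/2 = (13 ± 6.4031)/2 ≈ 9.7016 or 3.2984.
  Sorted: λ_1 = 9.7016,  λ_2 = 5,  λ_3 = 3.2984  (check: sum = 18 = tr ✓).

Step 4 — unit eigenvector for λ_1 ≈ 9.7016: v spans the null space of (Sigma - λ_1 I), whose rows are
  r_1 = (-4.7016, 0, 2),  r_2 = (0, -4.7016, -2),  r_3 = (2, -2, -1.7016).
  v is orthogonal to every row, so take v ∝ r_1 × r_2 = ((0)·(-2) - (2)·(-4.7016), (2)·(0) - (-4.7016)·(-2), (-4.7016)·(-4.7016) - (0)·(0)) ≈ (9.4031, -9.4031, 22.1047).
  Let u = (9.4031, -9.4031, 22.1047).
  ||u|| = √((9.4031)² + (-9.4031)² + (22.1047)²) = √(665.4546) ≈ 25.7964,  v_1 = u/||u|| ≈ (0.3645, -0.3645, 0.8569) (||v_1|| = 1).

λ_1 = 9.7016,  λ_2 = 5,  λ_3 = 3.2984;  v_1 ≈ (0.3645, -0.3645, 0.8569)


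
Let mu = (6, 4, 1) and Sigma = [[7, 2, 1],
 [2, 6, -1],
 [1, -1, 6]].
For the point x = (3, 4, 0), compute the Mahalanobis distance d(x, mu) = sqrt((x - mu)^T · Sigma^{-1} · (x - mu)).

Step 1 — centre the observation: (x - mu) = (-3, 0, -1).

Step 2 — invert Sigma (cofactor / det for 3×3, or solve directly):
  Sigma^{-1} = [[0.1659, -0.0616, -0.0379],
 [-0.0616, 0.1943, 0.0427],
 [-0.0379, 0.0427, 0.1801]].

Step 3 — form the quadratic (x - mu)^T · Sigma^{-1} · (x - mu):
  Sigma^{-1} · (x - mu) = (-0.4597, 0.1422, -0.0664).
  (x - mu)^T · [Sigma^{-1} · (x - mu)] = (-3)·(-0.4597) + (0)·(0.1422) + (-1)·(-0.0664) = 1.4455.

Step 4 — take square root: d = √(1.4455) ≈ 1.2023.

d(x, mu) = √(1.4455) ≈ 1.2023


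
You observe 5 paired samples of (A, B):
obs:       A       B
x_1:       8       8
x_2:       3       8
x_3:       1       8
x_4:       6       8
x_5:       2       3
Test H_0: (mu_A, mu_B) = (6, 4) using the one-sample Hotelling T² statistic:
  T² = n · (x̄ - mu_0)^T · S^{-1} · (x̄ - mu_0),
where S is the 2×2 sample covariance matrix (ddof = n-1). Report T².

Step 1 — sample mean vector:
  mean(A) = (8 + 3 + 1 + 6 + 2) / 5 = 20/5 = 4
  mean(B) = (8 + 8 + 8 + 8 + 3) / 5 = 35/5 = 7
  x̄ = (4, 7),  deviation x̄ - mu_0 = (4, 7) - (6, 4) = (-2, 3).

Step 2 — sample covariance matrix, S[i,j] = (1/(n-1)) · Σ_k (x_{k,i} - mean_i) · (x_{k,j} - mean_j), divisor n-1 = 4:
  S[A,A] = ((4)·(4) + (-1)·(-1) + (-3)·(-3) + (2)·(2) + (-2)·(-2)) / 4 = 34/4 = 8.5
  S[A,B] = ((4)·(1) + (-1)·(1) + (-3)·(1) + (2)·(1) + (-2)·(-4)) / 4 = 10/4 = 2.5
  S[B,B] = ((1)·(1) + (1)·(1) + (1)·(1) + (1)·(1) + (-4)·(-4)) / 4 = 20/4 = 5
  S = [[8.5, 2.5],
 [2.5, 5]].

Step 3 — invert S. det(S) = 8.5·5 - (2.5)² = 36.25.
  S^{-1} = (1/det) · [[d, -b], [-b, a]] = [[0.1379, -0.069],
 [-0.069, 0.2345]].

Step 4 — quadratic form (x̄ - mu_0)^T · S^{-1} · (x̄ - mu_0):
  S^{-1} · (x̄ - mu_0) = (-0.4828, 0.8414),
  (x̄ - mu_0)^T · [...] = (-2)·(-0.4828) + (3)·(0.8414) = 3.4897.

Step 5 — scale by n: T² = 5 · 3.4897 = 17.4483.

T² ≈ 17.4483


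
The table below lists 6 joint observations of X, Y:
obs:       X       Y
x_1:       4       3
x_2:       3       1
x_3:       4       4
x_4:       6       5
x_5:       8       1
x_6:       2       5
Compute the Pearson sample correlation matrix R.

Step 1 — column means:
  mean(X) = (4 + 3 + 4 + 6 + 8 + 2) / 6 = 27/6 = 4.5
  mean(Y) = (3 + 1 + 4 + 5 + 1 + 5) / 6 = 19/6 = 3.1667

Step 2 — sample variances and covariances s[i,j] = (1/(n-1)) · Σ_k (x_{k,i} - mean_i) · (x_{k,j} - mean_j), with n-1 = 5:
  s[X,X] = ((-0.5)·(-0.5) + (-1.5)·(-1.5) + (-0.5)·(-0.5) + (1.5)·(1.5) + (3.5)·(3.5) + (-2.5)·(-2.5)) / 5 = 23.5/5 = 4.7
  s[X,Y] = ((-0.5)·(-0.1667) + (-1.5)·(-2.1667) + (-0.5)·(0.8333) + (1.5)·(1.8333) + (3.5)·(-2.1667) + (-2.5)·(1.8333)) / 5 = -6.5/5 = -1.3
  s[Y,Y] = ((-0.1667)·(-0.1667) + (-2.1667)·(-2.1667) + (0.8333)·(0.8333) + (1.8333)·(1.8333) + (-2.1667)·(-2.1667) + (1.8333)·(1.8333)) / 5 = 16.8333/5 = 3.3667
  Sample standard deviations s_i = √(s[i,i]):
  s(X) = √(4.7) = 2.1679
  s(Y) = √(3.3667) = 1.8348

Step 3 — r_{ij} = s_{ij} / (s_i · s_j):
  r[X,X] = 1 (diagonal).
  r[X,Y] = -1.3 / (2.1679 · 1.8348) = -1.3 / 3.9779 = -0.3268
  r[Y,Y] = 1 (diagonal).

R is symmetric with unit diagonal. Assembling:

R = [[1, -0.3268],
 [-0.3268, 1]]


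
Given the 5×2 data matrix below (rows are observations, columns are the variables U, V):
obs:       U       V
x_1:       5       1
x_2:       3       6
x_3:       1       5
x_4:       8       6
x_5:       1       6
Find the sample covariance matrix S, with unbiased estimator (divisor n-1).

Step 1 — column means:
  mean(U) = (5 + 3 + 1 + 8 + 1) / 5 = 18/5 = 3.6
  mean(V) = (1 + 6 + 5 + 6 + 6) / 5 = 24/5 = 4.8

Step 2 — sample covariance S[i,j] = (1/(n-1)) · Σ_k (x_{k,i} - mean_i) · (x_{k,j} - mean_j), with n-1 = 4.
  S[U,U] = ((1.4)·(1.4) + (-0.6)·(-0.6) + (-2.6)·(-2.6) + (4.4)·(4.4) + (-2.6)·(-2.6)) / 4 = 35.2/4 = 8.8
  S[U,V] = ((1.4)·(-3.8) + (-0.6)·(1.2) + (-2.6)·(0.2) + (4.4)·(1.2) + (-2.6)·(1.2)) / 4 = -4.4/4 = -1.1
  S[V,V] = ((-3.8)·(-3.8) + (1.2)·(1.2) + (0.2)·(0.2) + (1.2)·(1.2) + (1.2)·(1.2)) / 4 = 18.8/4 = 4.7

S is symmetric (S[j,i] = S[i,j]). Assembling:

S = [[8.8, -1.1],
 [-1.1, 4.7]]


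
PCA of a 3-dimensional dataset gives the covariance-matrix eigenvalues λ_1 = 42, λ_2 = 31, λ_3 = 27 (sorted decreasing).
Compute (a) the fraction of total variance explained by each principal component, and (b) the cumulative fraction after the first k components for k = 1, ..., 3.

Step 1 — total variance = trace(Sigma) = Σ λ_i = 42 + 31 + 27 = 100.

Step 2 — fraction explained by component i = λ_i / Σ λ:
  PC1: 42/100 = 0.42
  PC2: 31/100 = 0.31
  PC3: 27/100 = 0.27

Step 3 — cumulative fraction after k components = (λ_1 + ... + λ_k) / Σ λ:
  k = 1: 42/100 = 0.42
  k = 2: (42 + 31)/100 = 73/100 = 0.73
  k = 3: (42 + 31 + 27)/100 = 100/100 = 1

Summary (fraction, with percent):

explained: PC1 0.42 (42%), PC2 0.31 (31%), PC3 0.27 (27%);  cumulative: 0.42, 0.73, 1


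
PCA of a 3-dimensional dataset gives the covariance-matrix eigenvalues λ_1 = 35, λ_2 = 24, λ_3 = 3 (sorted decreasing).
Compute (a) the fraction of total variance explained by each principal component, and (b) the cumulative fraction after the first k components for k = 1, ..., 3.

Step 1 — total variance = trace(Sigma) = Σ λ_i = 35 + 24 + 3 = 62.

Step 2 — fraction explained by component i = λ_i / Σ λ:
  PC1: 35/62 = 0.5645
  PC2: 24/62 = 0.3871
  PC3: 3/62 = 0.0484

Step 3 — cumulative fraction after k components = (λ_1 + ... + λ_k) / Σ λ:
  k = 1: 35/62 = 0.5645
  k = 2: (35 + 24)/62 = 59/62 = 0.9516
  k = 3: (35 + 24 + 3)/62 = 62/62 = 1

Summary (fraction, with percent):

explained: PC1 0.5645 (56.45%), PC2 0.3871 (38.71%), PC3 0.0484 (4.84%);  cumulative: 0.5645, 0.9516, 1


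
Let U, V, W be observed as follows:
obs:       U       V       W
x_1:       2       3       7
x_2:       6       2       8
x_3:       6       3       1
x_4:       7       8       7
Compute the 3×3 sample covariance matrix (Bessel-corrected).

Step 1 — column means:
  mean(U) = (2 + 6 + 6 + 7) / 4 = 21/4 = 5.25
  mean(V) = (3 + 2 + 3 + 8) / 4 = 16/4 = 4
  mean(W) = (7 + 8 + 1 + 7) / 4 = 23/4 = 5.75

Step 2 — sample covariance S[i,j] = (1/(n-1)) · Σ_k (x_{k,i} - mean_i) · (x_{k,j} - mean_j), with n-1 = 3.
  S[U,U] = ((-3.25)·(-3.25) + (0.75)·(0.75) + (0.75)·(0.75) + (1.75)·(1.75)) / 3 = 14.75/3 = 4.9167
  S[U,V] = ((-3.25)·(-1) + (0.75)·(-2) + (0.75)·(-1) + (1.75)·(4)) / 3 = 8/3 = 2.6667
  S[U,W] = ((-3.25)·(1.25) + (0.75)·(2.25) + (0.75)·(-4.75) + (1.75)·(1.25)) / 3 = -3.75/3 = -1.25
  S[V,V] = ((-1)·(-1) + (-2)·(-2) + (-1)·(-1) + (4)·(4)) / 3 = 22/3 = 7.3333
  S[V,W] = ((-1)·(1.25) + (-2)·(2.25) + (-1)·(-4.75) + (4)·(1.25)) / 3 = 4/3 = 1.3333
  S[W,W] = ((1.25)·(1.25) + (2.25)·(2.25) + (-4.75)·(-4.75) + (1.25)·(1.25)) / 3 = 30.75/3 = 10.25

S is symmetric (S[j,i] = S[i,j]). Assembling:

S = [[4.9167, 2.6667, -1.25],
 [2.6667, 7.3333, 1.3333],
 [-1.25, 1.3333, 10.25]]


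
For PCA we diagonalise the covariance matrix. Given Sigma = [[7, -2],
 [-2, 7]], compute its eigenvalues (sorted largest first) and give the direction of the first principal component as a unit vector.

Step 1 — characteristic polynomial of 2×2 Sigma:
  det(Sigma - λI) = λ² - trace · λ + det = 0.
  trace = 7 + 7 = 14, det = 7·7 - (-2)² = 45.
Step 2 — discriminant:
  Δ = trace² - 4·det = 196 - 180 = 16.
Step 3 — eigenvalues:
  λ = (trace ± √Δ)/2 = (14 ± 4)/2,
  λ_1 = 9,  λ_2 = 5.

Step 4 — unit eigenvector for λ_1: solve (Sigma - λ_1 I)v = 0. First row:
  (7 - 9)·v_x + (-2)·v_y = 0, i.e. (-2)·v_x + (-2)·v_y = 0,
  so v ∝ (b, λ_1 - a) = (-2, 2); multiply by -1 so the first entry is positive: u = (2, -2).
  ||u|| = √((2)² + (-2)²) = √(8) ≈ 2.8284,
  v_1 = u/||u|| ≈ (0.7071, -0.7071) (||v_1|| = 1).

λ_1 = 9,  λ_2 = 5;  v_1 ≈ (0.7071, -0.7071)


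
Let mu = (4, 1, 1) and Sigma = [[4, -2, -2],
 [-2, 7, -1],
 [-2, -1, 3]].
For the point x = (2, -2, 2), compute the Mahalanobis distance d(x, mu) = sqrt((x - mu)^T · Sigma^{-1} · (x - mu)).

Step 1 — centre the observation: (x - mu) = (-2, -3, 1).

Step 2 — invert Sigma (cofactor / det for 3×3, or solve directly):
  Sigma^{-1} = [[0.625, 0.25, 0.5],
 [0.25, 0.25, 0.25],
 [0.5, 0.25, 0.75]].

Step 3 — form the quadratic (x - mu)^T · Sigma^{-1} · (x - mu):
  Sigma^{-1} · (x - mu) = (-1.5, -1, -1).
  (x - mu)^T · [Sigma^{-1} · (x - mu)] = (-2)·(-1.5) + (-3)·(-1) + (1)·(-1) = 5.

Step 4 — take square root: d = √(5) ≈ 2.2361.

d(x, mu) = √(5) ≈ 2.2361


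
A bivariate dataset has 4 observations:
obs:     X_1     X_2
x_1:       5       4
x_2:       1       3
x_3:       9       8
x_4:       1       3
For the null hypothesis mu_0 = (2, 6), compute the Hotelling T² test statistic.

Step 1 — sample mean vector:
  mean(X_1) = (5 + 1 + 9 + 1) / 4 = 16/4 = 4
  mean(X_2) = (4 + 3 + 8 + 3) / 4 = 18/4 = 4.5
  x̄ = (4, 4.5),  deviation x̄ - mu_0 = (4, 4.5) - (2, 6) = (2, -1.5).

Step 2 — sample covariance matrix, S[i,j] = (1/(n-1)) · Σ_k (x_{k,i} - mean_i) · (x_{k,j} - mean_j), divisor n-1 = 3:
  S[X_1,X_1] = ((1)·(1) + (-3)·(-3) + (5)·(5) + (-3)·(-3)) / 3 = 44/3 = 14.6667
  S[X_1,X_2] = ((1)·(-0.5) + (-3)·(-1.5) + (5)·(3.5) + (-3)·(-1.5)) / 3 = 26/3 = 8.6667
  S[X_2,X_2] = ((-0.5)·(-0.5) + (-1.5)·(-1.5) + (3.5)·(3.5) + (-1.5)·(-1.5)) / 3 = 17/3 = 5.6667
  S = [[14.6667, 8.6667],
 [8.6667, 5.6667]].

Step 3 — invert S. det(S) = 14.6667·5.6667 - (8.6667)² = 8.
  S^{-1} = (1/det) · [[d, -b], [-b, a]] = [[0.7083, -1.0833],
 [-1.0833, 1.8333]].

Step 4 — quadratic form (x̄ - mu_0)^T · S^{-1} · (x̄ - mu_0):
  S^{-1} · (x̄ - mu_0) = (3.0417, -4.9167),
  (x̄ - mu_0)^T · [...] = (2)·(3.0417) + (-1.5)·(-4.9167) = 13.4583.

Step 5 — scale by n: T² = 4 · 13.4583 = 53.8333.

T² ≈ 53.8333


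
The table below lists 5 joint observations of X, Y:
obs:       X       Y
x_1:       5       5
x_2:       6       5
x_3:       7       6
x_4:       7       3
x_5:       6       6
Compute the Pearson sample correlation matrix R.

Step 1 — column means:
  mean(X) = (5 + 6 + 7 + 7 + 6) / 5 = 31/5 = 6.2
  mean(Y) = (5 + 5 + 6 + 3 + 6) / 5 = 25/5 = 5

Step 2 — sample variances and covariances s[i,j] = (1/(n-1)) · Σ_k (x_{k,i} - mean_i) · (x_{k,j} - mean_j), with n-1 = 4:
  s[X,X] = ((-1.2)·(-1.2) + (-0.2)·(-0.2) + (0.8)·(0.8) + (0.8)·(0.8) + (-0.2)·(-0.2)) / 4 = 2.8/4 = 0.7
  s[X,Y] = ((-1.2)·(0) + (-0.2)·(0) + (0.8)·(1) + (0.8)·(-2) + (-0.2)·(1)) / 4 = -1/4 = -0.25
  s[Y,Y] = ((0)·(0) + (0)·(0) + (1)·(1) + (-2)·(-2) + (1)·(1)) / 4 = 6/4 = 1.5
  Sample standard deviations s_i = √(s[i,i]):
  s(X) = √(0.7) = 0.8367
  s(Y) = √(1.5) = 1.2247

Step 3 — r_{ij} = s_{ij} / (s_i · s_j):
  r[X,X] = 1 (diagonal).
  r[X,Y] = -0.25 / (0.8367 · 1.2247) = -0.25 / 1.0247 = -0.244
  r[Y,Y] = 1 (diagonal).

R is symmetric with unit diagonal. Assembling:

R = [[1, -0.244],
 [-0.244, 1]]


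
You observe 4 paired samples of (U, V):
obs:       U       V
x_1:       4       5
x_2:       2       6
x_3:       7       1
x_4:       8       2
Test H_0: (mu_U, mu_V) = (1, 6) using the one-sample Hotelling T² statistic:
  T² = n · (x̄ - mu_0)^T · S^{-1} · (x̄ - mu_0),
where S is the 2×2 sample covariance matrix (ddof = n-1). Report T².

Step 1 — sample mean vector:
  mean(U) = (4 + 2 + 7 + 8) / 4 = 21/4 = 5.25
  mean(V) = (5 + 6 + 1 + 2) / 4 = 14/4 = 3.5
  x̄ = (5.25, 3.5),  deviation x̄ - mu_0 = (5.25, 3.5) - (1, 6) = (4.25, -2.5).

Step 2 — sample covariance matrix, S[i,j] = (1/(n-1)) · Σ_k (x_{k,i} - mean_i) · (x_{k,j} - mean_j), divisor n-1 = 3:
  S[U,U] = ((-1.25)·(-1.25) + (-3.25)·(-3.25) + (1.75)·(1.75) + (2.75)·(2.75)) / 3 = 22.75/3 = 7.5833
  S[U,V] = ((-1.25)·(1.5) + (-3.25)·(2.5) + (1.75)·(-2.5) + (2.75)·(-1.5)) / 3 = -18.5/3 = -6.1667
  S[V,V] = ((1.5)·(1.5) + (2.5)·(2.5) + (-2.5)·(-2.5) + (-1.5)·(-1.5)) / 3 = 17/3 = 5.6667
  S = [[7.5833, -6.1667],
 [-6.1667, 5.6667]].

Step 3 — invert S. det(S) = 7.5833·5.6667 - (-6.1667)² = 4.9444.
  S^{-1} = (1/det) · [[d, -b], [-b, a]] = [[1.1461, 1.2472],
 [1.2472, 1.5337]].

Step 4 — quadratic form (x̄ - mu_0)^T · S^{-1} · (x̄ - mu_0):
  S^{-1} · (x̄ - mu_0) = (1.7528, 1.4663),
  (x̄ - mu_0)^T · [...] = (4.25)·(1.7528) + (-2.5)·(1.4663) = 3.7837.

Step 5 — scale by n: T² = 4 · 3.7837 = 15.1348.

T² ≈ 15.1348


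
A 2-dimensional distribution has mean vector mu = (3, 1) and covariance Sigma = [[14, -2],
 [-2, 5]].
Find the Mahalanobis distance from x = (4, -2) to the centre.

Step 1 — centre the observation: (x - mu) = (1, -3).

Step 2 — invert Sigma. det(Sigma) = 14·5 - (-2)² = 66.
  Sigma^{-1} = (1/det) · [[d, -b], [-b, a]] = [[0.0758, 0.0303],
 [0.0303, 0.2121]].

Step 3 — form the quadratic (x - mu)^T · Sigma^{-1} · (x - mu):
  Sigma^{-1} · (x - mu) = (-0.0152, -0.6061).
  (x - mu)^T · [Sigma^{-1} · (x - mu)] = (1)·(-0.0152) + (-3)·(-0.6061) = 1.803.

Step 4 — take square root: d = √(1.803) ≈ 1.3428.

d(x, mu) = √(1.803) ≈ 1.3428


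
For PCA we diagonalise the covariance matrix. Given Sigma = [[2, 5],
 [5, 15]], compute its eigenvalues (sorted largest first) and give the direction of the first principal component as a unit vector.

Step 1 — characteristic polynomial of 2×2 Sigma:
  det(Sigma - λI) = λ² - trace · λ + det = 0.
  trace = 2 + 15 = 17, det = 2·15 - (5)² = 5.
Step 2 — discriminant:
  Δ = trace² - 4·det = 289 - 20 = 269.
Step 3 — eigenvalues:
  λ = (trace ± √Δ)/2 = (17 ± 16.4012)/2,
  λ_1 = 16.7006,  λ_2 = 0.2994.

Step 4 — unit eigenvector for λ_1: solve (Sigma - λ_1 I)v = 0. First row:
  (2 - 16.7006)·v_x + (5)·v_y = 0, i.e. (-14.7006)·v_x + (5)·v_y = 0,
  so v ∝ (b, λ_1 - a) = (5, 14.7006) = u.
  ||u|| = √((5)² + (14.7006)²) = √(241.1079) ≈ 15.5277,
  v_1 = u/||u|| ≈ (0.322, 0.9467) (||v_1|| = 1).

λ_1 = 16.7006,  λ_2 = 0.2994;  v_1 ≈ (0.322, 0.9467)


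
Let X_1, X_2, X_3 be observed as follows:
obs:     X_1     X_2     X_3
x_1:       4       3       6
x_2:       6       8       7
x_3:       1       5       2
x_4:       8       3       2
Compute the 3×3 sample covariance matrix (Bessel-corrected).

Step 1 — column means:
  mean(X_1) = (4 + 6 + 1 + 8) / 4 = 19/4 = 4.75
  mean(X_2) = (3 + 8 + 5 + 3) / 4 = 19/4 = 4.75
  mean(X_3) = (6 + 7 + 2 + 2) / 4 = 17/4 = 4.25

Step 2 — sample covariance S[i,j] = (1/(n-1)) · Σ_k (x_{k,i} - mean_i) · (x_{k,j} - mean_j), with n-1 = 3.
  S[X_1,X_1] = ((-0.75)·(-0.75) + (1.25)·(1.25) + (-3.75)·(-3.75) + (3.25)·(3.25)) / 3 = 26.75/3 = 8.9167
  S[X_1,X_2] = ((-0.75)·(-1.75) + (1.25)·(3.25) + (-3.75)·(0.25) + (3.25)·(-1.75)) / 3 = -1.25/3 = -0.4167
  S[X_1,X_3] = ((-0.75)·(1.75) + (1.25)·(2.75) + (-3.75)·(-2.25) + (3.25)·(-2.25)) / 3 = 3.25/3 = 1.0833
  S[X_2,X_2] = ((-1.75)·(-1.75) + (3.25)·(3.25) + (0.25)·(0.25) + (-1.75)·(-1.75)) / 3 = 16.75/3 = 5.5833
  S[X_2,X_3] = ((-1.75)·(1.75) + (3.25)·(2.75) + (0.25)·(-2.25) + (-1.75)·(-2.25)) / 3 = 9.25/3 = 3.0833
  S[X_3,X_3] = ((1.75)·(1.75) + (2.75)·(2.75) + (-2.25)·(-2.25) + (-2.25)·(-2.25)) / 3 = 20.75/3 = 6.9167

S is symmetric (S[j,i] = S[i,j]). Assembling:

S = [[8.9167, -0.4167, 1.0833],
 [-0.4167, 5.5833, 3.0833],
 [1.0833, 3.0833, 6.9167]]


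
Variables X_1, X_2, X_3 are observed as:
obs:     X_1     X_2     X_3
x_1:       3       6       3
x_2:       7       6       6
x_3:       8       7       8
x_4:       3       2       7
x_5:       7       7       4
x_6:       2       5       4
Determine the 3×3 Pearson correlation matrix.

Step 1 — column means:
  mean(X_1) = (3 + 7 + 8 + 3 + 7 + 2) / 6 = 30/6 = 5
  mean(X_2) = (6 + 6 + 7 + 2 + 7 + 5) / 6 = 33/6 = 5.5
  mean(X_3) = (3 + 6 + 8 + 7 + 4 + 4) / 6 = 32/6 = 5.3333

Step 2 — sample variances and covariances s[i,j] = (1/(n-1)) · Σ_k (x_{k,i} - mean_i) · (x_{k,j} - mean_j), with n-1 = 5:
  s[X_1,X_1] = ((-2)·(-2) + (2)·(2) + (3)·(3) + (-2)·(-2) + (2)·(2) + (-3)·(-3)) / 5 = 34/5 = 6.8
  s[X_1,X_2] = ((-2)·(0.5) + (2)·(0.5) + (3)·(1.5) + (-2)·(-3.5) + (2)·(1.5) + (-3)·(-0.5)) / 5 = 16/5 = 3.2
  s[X_1,X_3] = ((-2)·(-2.3333) + (2)·(0.6667) + (3)·(2.6667) + (-2)·(1.6667) + (2)·(-1.3333) + (-3)·(-1.3333)) / 5 = 12/5 = 2.4
  s[X_2,X_2] = ((0.5)·(0.5) + (0.5)·(0.5) + (1.5)·(1.5) + (-3.5)·(-3.5) + (1.5)·(1.5) + (-0.5)·(-0.5)) / 5 = 17.5/5 = 3.5
  s[X_2,X_3] = ((0.5)·(-2.3333) + (0.5)·(0.6667) + (1.5)·(2.6667) + (-3.5)·(1.6667) + (1.5)·(-1.3333) + (-0.5)·(-1.3333)) / 5 = -4/5 = -0.8
  s[X_3,X_3] = ((-2.3333)·(-2.3333) + (0.6667)·(0.6667) + (2.6667)·(2.6667) + (1.6667)·(1.6667) + (-1.3333)·(-1.3333) + (-1.3333)·(-1.3333)) / 5 = 19.3333/5 = 3.8667
  Sample standard deviations s_i = √(s[i,i]):
  s(X_1) = √(6.8) = 2.6077
  s(X_2) = √(3.5) = 1.8708
  s(X_3) = √(3.8667) = 1.9664

Step 3 — r_{ij} = s_{ij} / (s_i · s_j):
  r[X_1,X_1] = 1 (diagonal).
  r[X_1,X_2] = 3.2 / (2.6077 · 1.8708) = 3.2 / 4.8785 = 0.6559
  r[X_1,X_3] = 2.4 / (2.6077 · 1.9664) = 2.4 / 5.1277 = 0.468
  r[X_2,X_2] = 1 (diagonal).
  r[X_2,X_3] = -0.8 / (1.8708 · 1.9664) = -0.8 / 3.6788 = -0.2175
  r[X_3,X_3] = 1 (diagonal).

R is symmetric with unit diagonal. Assembling:

R = [[1, 0.6559, 0.468],
 [0.6559, 1, -0.2175],
 [0.468, -0.2175, 1]]


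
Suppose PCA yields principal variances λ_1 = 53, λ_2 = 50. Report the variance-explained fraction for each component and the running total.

Step 1 — total variance = trace(Sigma) = Σ λ_i = 53 + 50 = 103.

Step 2 — fraction explained by component i = λ_i / Σ λ:
  PC1: 53/103 = 0.5146
  PC2: 50/103 = 0.4854

Step 3 — cumulative fraction after k components = (λ_1 + ... + λ_k) / Σ λ:
  k = 1: 53/103 = 0.5146
  k = 2: (53 + 50)/103 = 103/103 = 1

Summary (fraction, with percent):

explained: PC1 0.5146 (51.46%), PC2 0.4854 (48.54%);  cumulative: 0.5146, 1


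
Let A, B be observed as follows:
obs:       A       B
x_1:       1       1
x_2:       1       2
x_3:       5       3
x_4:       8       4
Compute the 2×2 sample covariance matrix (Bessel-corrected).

Step 1 — column means:
  mean(A) = (1 + 1 + 5 + 8) / 4 = 15/4 = 3.75
  mean(B) = (1 + 2 + 3 + 4) / 4 = 10/4 = 2.5

Step 2 — sample covariance S[i,j] = (1/(n-1)) · Σ_k (x_{k,i} - mean_i) · (x_{k,j} - mean_j), with n-1 = 3.
  S[A,A] = ((-2.75)·(-2.75) + (-2.75)·(-2.75) + (1.25)·(1.25) + (4.25)·(4.25)) / 3 = 34.75/3 = 11.5833
  S[A,B] = ((-2.75)·(-1.5) + (-2.75)·(-0.5) + (1.25)·(0.5) + (4.25)·(1.5)) / 3 = 12.5/3 = 4.1667
  S[B,B] = ((-1.5)·(-1.5) + (-0.5)·(-0.5) + (0.5)·(0.5) + (1.5)·(1.5)) / 3 = 5/3 = 1.6667

S is symmetric (S[j,i] = S[i,j]). Assembling:

S = [[11.5833, 4.1667],
 [4.1667, 1.6667]]


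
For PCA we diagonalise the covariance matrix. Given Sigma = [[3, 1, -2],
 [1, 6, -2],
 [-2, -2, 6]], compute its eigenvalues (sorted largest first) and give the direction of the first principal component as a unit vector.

Step 1 — characteristic polynomial p(λ) = det(λI - Sigma) = λ³ - tr·λ² + c_1·λ - det, where tr = trace, c_1 = sum of the principal 2×2 minors, det = det(Sigma):
  tr = 3 + 6 + 6 = 15,
  c_1 = (3·6 - (1)²) + (3·6 - (-2)²) + (6·6 - (-2)²) = 17 + 14 + 32 = 63,
  det = 3·(6·6 - (-2)²) - (1)·((1)·6 - (-2)·(-2)) + (-2)·((1)·(-2) - 6·(-2)) = 3·(32) - (1)·(2) + (-2)·(10) = 74.
  So p(λ) = λ³ - 15λ² + 63λ - 74.
Step 2 — look for an integer root (rational root theorem: any rational root is an integer divisor of 74). Testing λ = 2:
  p(2) = 8 - 60 + 126 - 74 = 0  ✓
  Dividing out (λ - 2): p(λ) = (λ - 2)(λ² - 13λ + 37).
Step 3 — remaining eigenvalues from the quadratic λ² - 13λ + 37 = 0:
  Δ = 13² - 4·37 = 169 - 148 = 21,  λ = (13 ± √21)/2 = (13 ± 4.5826)/2 ≈ 8.7913 or 4.2087.
  Sorted: λ_1 = 8.7913,  λ_2 = 4.2087,  λ_3 = 2  (check: sum = 15 = tr ✓).

Step 4 — unit eigenvector for λ_1 ≈ 8.7913: v spans the null space of (Sigma - λ_1 I), whose rows are
  r_1 = (-5.7913, 1, -2),  r_2 = (1, -2.7913, -2),  r_3 = (-2, -2, -2.7913).
  v is orthogonal to every row, so take v ∝ r_1 × r_2 = ((1)·(-2) - (-2)·(-2.7913), (-2)·(1) - (-5.7913)·(-2), (-5.7913)·(-2.7913) - (1)·(1)) ≈ (-7.5826, -13.5826, 15.1652).
  Rescale (multiply by -1 so the first nonzero entry is positive): u = (7.5826, 13.5826, -15.1652).
  ||u|| = √((7.5826)² + (13.5826)² + (-15.1652)²) = √(471.9636) ≈ 21.7247,  v_1 = u/||u|| ≈ (0.349, 0.6252, -0.6981) (||v_1|| = 1).

λ_1 = 8.7913,  λ_2 = 4.2087,  λ_3 = 2;  v_1 ≈ (0.349, 0.6252, -0.6981)


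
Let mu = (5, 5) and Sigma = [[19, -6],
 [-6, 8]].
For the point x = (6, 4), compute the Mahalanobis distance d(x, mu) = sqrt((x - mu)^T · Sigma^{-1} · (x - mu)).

Step 1 — centre the observation: (x - mu) = (1, -1).

Step 2 — invert Sigma. det(Sigma) = 19·8 - (-6)² = 116.
  Sigma^{-1} = (1/det) · [[d, -b], [-b, a]] = [[0.069, 0.0517],
 [0.0517, 0.1638]].

Step 3 — form the quadratic (x - mu)^T · Sigma^{-1} · (x - mu):
  Sigma^{-1} · (x - mu) = (0.0172, -0.1121).
  (x - mu)^T · [Sigma^{-1} · (x - mu)] = (1)·(0.0172) + (-1)·(-0.1121) = 0.1293.

Step 4 — take square root: d = √(0.1293) ≈ 0.3596.

d(x, mu) = √(0.1293) ≈ 0.3596


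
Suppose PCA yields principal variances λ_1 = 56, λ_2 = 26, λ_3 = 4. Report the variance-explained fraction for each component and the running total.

Step 1 — total variance = trace(Sigma) = Σ λ_i = 56 + 26 + 4 = 86.

Step 2 — fraction explained by component i = λ_i / Σ λ:
  PC1: 56/86 = 0.6512
  PC2: 26/86 = 0.3023
  PC3: 4/86 = 0.0465

Step 3 — cumulative fraction after k components = (λ_1 + ... + λ_k) / Σ λ:
  k = 1: 56/86 = 0.6512
  k = 2: (56 + 26)/86 = 82/86 = 0.9535
  k = 3: (56 + 26 + 4)/86 = 86/86 = 1

Summary (fraction, with percent):

explained: PC1 0.6512 (65.12%), PC2 0.3023 (30.23%), PC3 0.0465 (4.65%);  cumulative: 0.6512, 0.9535, 1


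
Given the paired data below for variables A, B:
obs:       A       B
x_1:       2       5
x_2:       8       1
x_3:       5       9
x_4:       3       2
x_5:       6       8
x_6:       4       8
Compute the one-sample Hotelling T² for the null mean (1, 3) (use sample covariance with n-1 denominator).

Step 1 — sample mean vector:
  mean(A) = (2 + 8 + 5 + 3 + 6 + 4) / 6 = 28/6 = 4.6667
  mean(B) = (5 + 1 + 9 + 2 + 8 + 8) / 6 = 33/6 = 5.5
  x̄ = (4.6667, 5.5),  deviation x̄ - mu_0 = (4.6667, 5.5) - (1, 3) = (3.6667, 2.5).

Step 2 — sample covariance matrix, S[i,j] = (1/(n-1)) · Σ_k (x_{k,i} - mean_i) · (x_{k,j} - mean_j), divisor n-1 = 5:
  S[A,A] = ((-2.6667)·(-2.6667) + (3.3333)·(3.3333) + (0.3333)·(0.3333) + (-1.6667)·(-1.6667) + (1.3333)·(1.3333) + (-0.6667)·(-0.6667)) / 5 = 23.3333/5 = 4.6667
  S[A,B] = ((-2.6667)·(-0.5) + (3.3333)·(-4.5) + (0.3333)·(3.5) + (-1.6667)·(-3.5) + (1.3333)·(2.5) + (-0.6667)·(2.5)) / 5 = -5/5 = -1
  S[B,B] = ((-0.5)·(-0.5) + (-4.5)·(-4.5) + (3.5)·(3.5) + (-3.5)·(-3.5) + (2.5)·(2.5) + (2.5)·(2.5)) / 5 = 57.5/5 = 11.5
  S = [[4.6667, -1],
 [-1, 11.5]].

Step 3 — invert S. det(S) = 4.6667·11.5 - (-1)² = 52.6667.
  S^{-1} = (1/det) · [[d, -b], [-b, a]] = [[0.2184, 0.019],
 [0.019, 0.0886]].

Step 4 — quadratic form (x̄ - mu_0)^T · S^{-1} · (x̄ - mu_0):
  S^{-1} · (x̄ - mu_0) = (0.8481, 0.2911),
  (x̄ - mu_0)^T · [...] = (3.6667)·(0.8481) + (2.5)·(0.2911) = 3.8376.

Step 5 — scale by n: T² = 6 · 3.8376 = 23.0253.

T² ≈ 23.0253


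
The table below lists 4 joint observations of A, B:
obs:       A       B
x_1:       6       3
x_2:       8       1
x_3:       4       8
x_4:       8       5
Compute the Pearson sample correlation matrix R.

Step 1 — column means:
  mean(A) = (6 + 8 + 4 + 8) / 4 = 26/4 = 6.5
  mean(B) = (3 + 1 + 8 + 5) / 4 = 17/4 = 4.25

Step 2 — sample variances and covariances s[i,j] = (1/(n-1)) · Σ_k (x_{k,i} - mean_i) · (x_{k,j} - mean_j), with n-1 = 3:
  s[A,A] = ((-0.5)·(-0.5) + (1.5)·(1.5) + (-2.5)·(-2.5) + (1.5)·(1.5)) / 3 = 11/3 = 3.6667
  s[A,B] = ((-0.5)·(-1.25) + (1.5)·(-3.25) + (-2.5)·(3.75) + (1.5)·(0.75)) / 3 = -12.5/3 = -4.1667
  s[B,B] = ((-1.25)·(-1.25) + (-3.25)·(-3.25) + (3.75)·(3.75) + (0.75)·(0.75)) / 3 = 26.75/3 = 8.9167
  Sample standard deviations s_i = √(s[i,i]):
  s(A) = √(3.6667) = 1.9149
  s(B) = √(8.9167) = 2.9861

Step 3 — r_{ij} = s_{ij} / (s_i · s_j):
  r[A,A] = 1 (diagonal).
  r[A,B] = -4.1667 / (1.9149 · 2.9861) = -4.1667 / 5.7179 = -0.7287
  r[B,B] = 1 (diagonal).

R is symmetric with unit diagonal. Assembling:

R = [[1, -0.7287],
 [-0.7287, 1]]


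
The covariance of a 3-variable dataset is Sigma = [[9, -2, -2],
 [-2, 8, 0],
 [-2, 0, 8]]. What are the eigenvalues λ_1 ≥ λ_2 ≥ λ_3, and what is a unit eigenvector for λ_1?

Step 1 — characteristic polynomial p(λ) = det(λI - Sigma) = λ³ - tr·λ² + c_1·λ - det, where tr = trace, c_1 = sum of the principal 2×2 minors, det = det(Sigma):
  tr = 9 + 8 + 8 = 25,
  c_1 = (9·8 - (-2)²) + (9·8 - (-2)²) + (8·8 - (0)²) = 68 + 68 + 64 = 200,
  det = 9·(8·8 - (0)²) - (-2)·((-2)·8 - (0)·(-2)) + (-2)·((-2)·(0) - 8·(-2)) = 9·(64) - (-2)·(-16) + (-2)·(16) = 512.
  So p(λ) = λ³ - 25λ² + 200λ - 512.
Step 2 — look for an integer root (rational root theorem: any rational root is an integer divisor of 512). Testing λ = 8:
  p(8) = 512 - 1600 + 1600 - 512 = 0  ✓
  Dividing out (λ - 8): p(λ) = (λ - 8)(λ² - 17λ + 64).
Step 3 — remaining eigenvalues from the quadratic λ² - 17λ + 64 = 0:
  Δ = 17² - 4·64 = 289 - 256 = 33,  λ = (17 ± √33)/2 = (17 ± 5.7446)/2 ≈ 11.3723 or 5.6277.
  Sorted: λ_1 = 11.3723,  λ_2 = 8,  λ_3 = 5.6277  (check: sum = 25 = tr ✓).

Step 4 — unit eigenvector for λ_1 ≈ 11.3723: v spans the null space of (Sigma - λ_1 I), whose rows are
  r_1 = (-2.3723, -2, -2),  r_2 = (-2, -3.3723, 0),  r_3 = (-2, 0, -3.3723).
  v is orthogonal to every row, so take v ∝ r_1 × r_2 = ((-2)·(0) - (-2)·(-3.3723), (-2)·(-2) - (-2.3723)·(0), (-2.3723)·(-3.3723) - (-2)·(-2)) ≈ (-6.7446, 4, 4).
  Rescale (multiply by -1 so the first nonzero entry is positive): u = (6.7446, -4, -4).
  ||u|| = √((6.7446)² + (-4)² + (-4)²) = √(77.4891) ≈ 8.8028,  v_1 = u/||u|| ≈ (0.7662, -0.4544, -0.4544) (||v_1|| = 1).

λ_1 = 11.3723,  λ_2 = 8,  λ_3 = 5.6277;  v_1 ≈ (0.7662, -0.4544, -0.4544)


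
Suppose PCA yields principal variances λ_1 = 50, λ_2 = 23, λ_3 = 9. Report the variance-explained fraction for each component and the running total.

Step 1 — total variance = trace(Sigma) = Σ λ_i = 50 + 23 + 9 = 82.

Step 2 — fraction explained by component i = λ_i / Σ λ:
  PC1: 50/82 = 0.6098
  PC2: 23/82 = 0.2805
  PC3: 9/82 = 0.1098

Step 3 — cumulative fraction after k components = (λ_1 + ... + λ_k) / Σ λ:
  k = 1: 50/82 = 0.6098
  k = 2: (50 + 23)/82 = 73/82 = 0.8902
  k = 3: (50 + 23 + 9)/82 = 82/82 = 1

Summary (fraction, with percent):

explained: PC1 0.6098 (60.98%), PC2 0.2805 (28.05%), PC3 0.1098 (10.98%);  cumulative: 0.6098, 0.8902, 1


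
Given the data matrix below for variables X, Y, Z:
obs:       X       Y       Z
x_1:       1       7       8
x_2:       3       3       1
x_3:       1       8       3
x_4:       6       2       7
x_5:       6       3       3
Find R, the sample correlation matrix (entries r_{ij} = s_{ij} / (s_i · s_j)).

Step 1 — column means:
  mean(X) = (1 + 3 + 1 + 6 + 6) / 5 = 17/5 = 3.4
  mean(Y) = (7 + 3 + 8 + 2 + 3) / 5 = 23/5 = 4.6
  mean(Z) = (8 + 1 + 3 + 7 + 3) / 5 = 22/5 = 4.4

Step 2 — sample variances and covariances s[i,j] = (1/(n-1)) · Σ_k (x_{k,i} - mean_i) · (x_{k,j} - mean_j), with n-1 = 4:
  s[X,X] = ((-2.4)·(-2.4) + (-0.4)·(-0.4) + (-2.4)·(-2.4) + (2.6)·(2.6) + (2.6)·(2.6)) / 4 = 25.2/4 = 6.3
  s[X,Y] = ((-2.4)·(2.4) + (-0.4)·(-1.6) + (-2.4)·(3.4) + (2.6)·(-2.6) + (2.6)·(-1.6)) / 4 = -24.2/4 = -6.05
  s[X,Z] = ((-2.4)·(3.6) + (-0.4)·(-3.4) + (-2.4)·(-1.4) + (2.6)·(2.6) + (2.6)·(-1.4)) / 4 = -0.8/4 = -0.2
  s[Y,Y] = ((2.4)·(2.4) + (-1.6)·(-1.6) + (3.4)·(3.4) + (-2.6)·(-2.6) + (-1.6)·(-1.6)) / 4 = 29.2/4 = 7.3
  s[Y,Z] = ((2.4)·(3.6) + (-1.6)·(-3.4) + (3.4)·(-1.4) + (-2.6)·(2.6) + (-1.6)·(-1.4)) / 4 = 4.8/4 = 1.2
  s[Z,Z] = ((3.6)·(3.6) + (-3.4)·(-3.4) + (-1.4)·(-1.4) + (2.6)·(2.6) + (-1.4)·(-1.4)) / 4 = 35.2/4 = 8.8
  Sample standard deviations s_i = √(s[i,i]):
  s(X) = √(6.3) = 2.51
  s(Y) = √(7.3) = 2.7019
  s(Z) = √(8.8) = 2.9665

Step 3 — r_{ij} = s_{ij} / (s_i · s_j):
  r[X,X] = 1 (diagonal).
  r[X,Y] = -6.05 / (2.51 · 2.7019) = -6.05 / 6.7816 = -0.8921
  r[X,Z] = -0.2 / (2.51 · 2.9665) = -0.2 / 7.4458 = -0.0269
  r[Y,Y] = 1 (diagonal).
  r[Y,Z] = 1.2 / (2.7019 · 2.9665) = 1.2 / 8.015 = 0.1497
  r[Z,Z] = 1 (diagonal).

R is symmetric with unit diagonal. Assembling:

R = [[1, -0.8921, -0.0269],
 [-0.8921, 1, 0.1497],
 [-0.0269, 0.1497, 1]]


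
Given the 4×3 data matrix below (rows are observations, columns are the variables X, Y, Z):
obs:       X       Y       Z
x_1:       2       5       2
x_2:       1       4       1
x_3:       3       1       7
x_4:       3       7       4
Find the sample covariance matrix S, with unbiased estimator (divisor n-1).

Step 1 — column means:
  mean(X) = (2 + 1 + 3 + 3) / 4 = 9/4 = 2.25
  mean(Y) = (5 + 4 + 1 + 7) / 4 = 17/4 = 4.25
  mean(Z) = (2 + 1 + 7 + 4) / 4 = 14/4 = 3.5

Step 2 — sample covariance S[i,j] = (1/(n-1)) · Σ_k (x_{k,i} - mean_i) · (x_{k,j} - mean_j), with n-1 = 3.
  S[X,X] = ((-0.25)·(-0.25) + (-1.25)·(-1.25) + (0.75)·(0.75) + (0.75)·(0.75)) / 3 = 2.75/3 = 0.9167
  S[X,Y] = ((-0.25)·(0.75) + (-1.25)·(-0.25) + (0.75)·(-3.25) + (0.75)·(2.75)) / 3 = -0.25/3 = -0.0833
  S[X,Z] = ((-0.25)·(-1.5) + (-1.25)·(-2.5) + (0.75)·(3.5) + (0.75)·(0.5)) / 3 = 6.5/3 = 2.1667
  S[Y,Y] = ((0.75)·(0.75) + (-0.25)·(-0.25) + (-3.25)·(-3.25) + (2.75)·(2.75)) / 3 = 18.75/3 = 6.25
  S[Y,Z] = ((0.75)·(-1.5) + (-0.25)·(-2.5) + (-3.25)·(3.5) + (2.75)·(0.5)) / 3 = -10.5/3 = -3.5
  S[Z,Z] = ((-1.5)·(-1.5) + (-2.5)·(-2.5) + (3.5)·(3.5) + (0.5)·(0.5)) / 3 = 21/3 = 7

S is symmetric (S[j,i] = S[i,j]). Assembling:

S = [[0.9167, -0.0833, 2.1667],
 [-0.0833, 6.25, -3.5],
 [2.1667, -3.5, 7]]


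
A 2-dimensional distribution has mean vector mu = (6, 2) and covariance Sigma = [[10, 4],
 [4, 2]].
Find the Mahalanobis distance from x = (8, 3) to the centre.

Step 1 — centre the observation: (x - mu) = (2, 1).

Step 2 — invert Sigma. det(Sigma) = 10·2 - (4)² = 4.
  Sigma^{-1} = (1/det) · [[d, -b], [-b, a]] = [[0.5, -1],
 [-1, 2.5]].

Step 3 — form the quadratic (x - mu)^T · Sigma^{-1} · (x - mu):
  Sigma^{-1} · (x - mu) = (0, 0.5).
  (x - mu)^T · [Sigma^{-1} · (x - mu)] = (2)·(0) + (1)·(0.5) = 0.5.

Step 4 — take square root: d = √(0.5) ≈ 0.7071.

d(x, mu) = √(0.5) ≈ 0.7071


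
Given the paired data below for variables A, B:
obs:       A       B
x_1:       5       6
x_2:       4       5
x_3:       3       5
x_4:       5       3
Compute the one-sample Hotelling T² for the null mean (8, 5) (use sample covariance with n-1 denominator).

Step 1 — sample mean vector:
  mean(A) = (5 + 4 + 3 + 5) / 4 = 17/4 = 4.25
  mean(B) = (6 + 5 + 5 + 3) / 4 = 19/4 = 4.75
  x̄ = (4.25, 4.75),  deviation x̄ - mu_0 = (4.25, 4.75) - (8, 5) = (-3.75, -0.25).

Step 2 — sample covariance matrix, S[i,j] = (1/(n-1)) · Σ_k (x_{k,i} - mean_i) · (x_{k,j} - mean_j), divisor n-1 = 3:
  S[A,A] = ((0.75)·(0.75) + (-0.25)·(-0.25) + (-1.25)·(-1.25) + (0.75)·(0.75)) / 3 = 2.75/3 = 0.9167
  S[A,B] = ((0.75)·(1.25) + (-0.25)·(0.25) + (-1.25)·(0.25) + (0.75)·(-1.75)) / 3 = -0.75/3 = -0.25
  S[B,B] = ((1.25)·(1.25) + (0.25)·(0.25) + (0.25)·(0.25) + (-1.75)·(-1.75)) / 3 = 4.75/3 = 1.5833
  S = [[0.9167, -0.25],
 [-0.25, 1.5833]].

Step 3 — invert S. det(S) = 0.9167·1.5833 - (-0.25)² = 1.3889.
  S^{-1} = (1/det) · [[d, -b], [-b, a]] = [[1.14, 0.18],
 [0.18, 0.66]].

Step 4 — quadratic form (x̄ - mu_0)^T · S^{-1} · (x̄ - mu_0):
  S^{-1} · (x̄ - mu_0) = (-4.32, -0.84),
  (x̄ - mu_0)^T · [...] = (-3.75)·(-4.32) + (-0.25)·(-0.84) = 16.41.

Step 5 — scale by n: T² = 4 · 16.41 = 65.64.

T² ≈ 65.64


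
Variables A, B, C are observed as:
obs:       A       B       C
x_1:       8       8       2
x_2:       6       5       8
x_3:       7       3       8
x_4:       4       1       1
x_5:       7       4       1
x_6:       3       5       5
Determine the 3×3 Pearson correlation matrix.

Step 1 — column means:
  mean(A) = (8 + 6 + 7 + 4 + 7 + 3) / 6 = 35/6 = 5.8333
  mean(B) = (8 + 5 + 3 + 1 + 4 + 5) / 6 = 26/6 = 4.3333
  mean(C) = (2 + 8 + 8 + 1 + 1 + 5) / 6 = 25/6 = 4.1667

Step 2 — sample variances and covariances s[i,j] = (1/(n-1)) · Σ_k (x_{k,i} - mean_i) · (x_{k,j} - mean_j), with n-1 = 5:
  s[A,A] = ((2.1667)·(2.1667) + (0.1667)·(0.1667) + (1.1667)·(1.1667) + (-1.8333)·(-1.8333) + (1.1667)·(1.1667) + (-2.8333)·(-2.8333)) / 5 = 18.8333/5 = 3.7667
  s[A,B] = ((2.1667)·(3.6667) + (0.1667)·(0.6667) + (1.1667)·(-1.3333) + (-1.8333)·(-3.3333) + (1.1667)·(-0.3333) + (-2.8333)·(0.6667)) / 5 = 10.3333/5 = 2.0667
  s[A,C] = ((2.1667)·(-2.1667) + (0.1667)·(3.8333) + (1.1667)·(3.8333) + (-1.8333)·(-3.1667) + (1.1667)·(-3.1667) + (-2.8333)·(0.8333)) / 5 = 0.1667/5 = 0.0333
  s[B,B] = ((3.6667)·(3.6667) + (0.6667)·(0.6667) + (-1.3333)·(-1.3333) + (-3.3333)·(-3.3333) + (-0.3333)·(-0.3333) + (0.6667)·(0.6667)) / 5 = 27.3333/5 = 5.4667
  s[B,C] = ((3.6667)·(-2.1667) + (0.6667)·(3.8333) + (-1.3333)·(3.8333) + (-3.3333)·(-3.1667) + (-0.3333)·(-3.1667) + (0.6667)·(0.8333)) / 5 = 1.6667/5 = 0.3333
  s[C,C] = ((-2.1667)·(-2.1667) + (3.8333)·(3.8333) + (3.8333)·(3.8333) + (-3.1667)·(-3.1667) + (-3.1667)·(-3.1667) + (0.8333)·(0.8333)) / 5 = 54.8333/5 = 10.9667
  Sample standard deviations s_i = √(s[i,i]):
  s(A) = √(3.7667) = 1.9408
  s(B) = √(5.4667) = 2.3381
  s(C) = √(10.9667) = 3.3116

Step 3 — r_{ij} = s_{ij} / (s_i · s_j):
  r[A,A] = 1 (diagonal).
  r[A,B] = 2.0667 / (1.9408 · 2.3381) = 2.0667 / 4.5377 = 0.4554
  r[A,C] = 0.0333 / (1.9408 · 3.3116) = 0.0333 / 6.4271 = 0.0052
  r[B,B] = 1 (diagonal).
  r[B,C] = 0.3333 / (2.3381 · 3.3116) = 0.3333 / 7.7428 = 0.0431
  r[C,C] = 1 (diagonal).

R is symmetric with unit diagonal. Assembling:

R = [[1, 0.4554, 0.0052],
 [0.4554, 1, 0.0431],
 [0.0052, 0.0431, 1]]


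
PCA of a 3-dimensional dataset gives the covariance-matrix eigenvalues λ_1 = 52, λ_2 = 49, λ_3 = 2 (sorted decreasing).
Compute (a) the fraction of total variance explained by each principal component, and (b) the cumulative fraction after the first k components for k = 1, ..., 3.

Step 1 — total variance = trace(Sigma) = Σ λ_i = 52 + 49 + 2 = 103.

Step 2 — fraction explained by component i = λ_i / Σ λ:
  PC1: 52/103 = 0.5049
  PC2: 49/103 = 0.4757
  PC3: 2/103 = 0.0194

Step 3 — cumulative fraction after k components = (λ_1 + ... + λ_k) / Σ λ:
  k = 1: 52/103 = 0.5049
  k = 2: (52 + 49)/103 = 101/103 = 0.9806
  k = 3: (52 + 49 + 2)/103 = 103/103 = 1

Summary (fraction, with percent):

explained: PC1 0.5049 (50.49%), PC2 0.4757 (47.57%), PC3 0.0194 (1.94%);  cumulative: 0.5049, 0.9806, 1


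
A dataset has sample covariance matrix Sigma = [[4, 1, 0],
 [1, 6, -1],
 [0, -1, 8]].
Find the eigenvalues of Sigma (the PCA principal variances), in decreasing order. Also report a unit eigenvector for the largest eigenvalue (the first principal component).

Step 1 — characteristic polynomial p(λ) = det(λI - Sigma) = λ³ - tr·λ² + c_1·λ - det, where tr = trace, c_1 = sum of the principal 2×2 minors, det = det(Sigma):
  tr = 4 + 6 + 8 = 18,
  c_1 = (4·6 - (1)²) + (4·8 - (0)²) + (6·8 - (-1)²) = 23 + 32 + 47 = 102,
  det = 4·(6·8 - (-1)²) - (1)·((1)·8 - (-1)·(0)) + (0)·((1)·(-1) - 6·(0)) = 4·(47) - (1)·(8) + (0)·(-1) = 180.
  So p(λ) = λ³ - 18λ² + 102λ - 180.
Step 2 — look for an integer root (rational root theorem: any rational root is an integer divisor of 180). Testing λ = 6:
  p(6) = 216 - 648 + 612 - 180 = 0  ✓
  Dividing out (λ - 6): p(λ) = (λ - 6)(λ² - 12λ + 30).
Step 3 — remaining eigenvalues from the quadratic λ² - 12λ + 30 = 0:
  Δ = 12² - 4·30 = 144 - 120 = 24,  λ = (12 ± √24)/2 = (12 ± 4.899)/2 ≈ 8.4495 or 3.5505.
  Sorted: λ_1 = 8.4495,  λ_2 = 6,  λ_3 = 3.5505  (check: sum = 18 = tr ✓).

Step 4 — unit eigenvector for λ_1 ≈ 8.4495: v spans the null space of (Sigma - λ_1 I), whose rows are
  r_1 = (-4.4495, 1, 0),  r_2 = (1, -2.4495, -1),  r_3 = (0, -1, -0.4495).
  v is orthogonal to every row, so take v ∝ r_1 × r_2 = ((1)·(-1) - (0)·(-2.4495), (0)·(1) - (-4.4495)·(-1), (-4.4495)·(-2.4495) - (1)·(1)) ≈ (-1, -4.4495, 9.899).
  Rescale (multiply by -1 so the first nonzero entry is positive): u = (1, 4.4495, -9.899).
  ||u|| = √((1)² + (4.4495)² + (-9.899)²) = √(118.7878) ≈ 10.899,  v_1 = u/||u|| ≈ (0.0918, 0.4082, -0.9082) (||v_1|| = 1).

λ_1 = 8.4495,  λ_2 = 6,  λ_3 = 3.5505;  v_1 ≈ (0.0918, 0.4082, -0.9082)


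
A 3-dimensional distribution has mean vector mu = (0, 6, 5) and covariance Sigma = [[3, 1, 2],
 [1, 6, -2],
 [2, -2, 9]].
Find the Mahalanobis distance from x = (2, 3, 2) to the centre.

Step 1 — centre the observation: (x - mu) = (2, -3, -3).

Step 2 — invert Sigma (cofactor / det for 3×3, or solve directly):
  Sigma^{-1} = [[0.4587, -0.1193, -0.1284],
 [-0.1193, 0.211, 0.0734],
 [-0.1284, 0.0734, 0.156]].

Step 3 — form the quadratic (x - mu)^T · Sigma^{-1} · (x - mu):
  Sigma^{-1} · (x - mu) = (1.6606, -1.0917, -0.945).
  (x - mu)^T · [Sigma^{-1} · (x - mu)] = (2)·(1.6606) + (-3)·(-1.0917) + (-3)·(-0.945) = 9.4312.

Step 4 — take square root: d = √(9.4312) ≈ 3.071.

d(x, mu) = √(9.4312) ≈ 3.071
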